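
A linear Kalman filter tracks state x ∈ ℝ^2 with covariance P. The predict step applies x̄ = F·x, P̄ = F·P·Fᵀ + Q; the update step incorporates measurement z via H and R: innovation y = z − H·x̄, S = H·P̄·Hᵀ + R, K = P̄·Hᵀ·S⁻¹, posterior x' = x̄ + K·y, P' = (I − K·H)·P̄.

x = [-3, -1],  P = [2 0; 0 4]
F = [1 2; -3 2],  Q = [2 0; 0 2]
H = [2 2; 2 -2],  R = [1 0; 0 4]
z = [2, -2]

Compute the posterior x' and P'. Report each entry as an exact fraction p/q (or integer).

x̄ = F·x = [-5, 7]
P̄ = F·P·Fᵀ + Q = [20 10; 10 36]
y = z − H·x̄ = [-2, 22]
S = H·P̄·Hᵀ + R = [305 -64; -64 148]
K = P̄·Hᵀ·S⁻¹ = [2540/10261 2485/10261; 2572/10261 -2493/10261]
x' = x̄ + K·y = [-1715/10261, 11837/10261]
P' = (I − K·H)·P̄ = [3120/10261 -1850/10261; -1850/10261 3136/10261]

x' = [-1715/10261, 11837/10261]
P' = [3120/10261 -1850/10261; -1850/10261 3136/10261]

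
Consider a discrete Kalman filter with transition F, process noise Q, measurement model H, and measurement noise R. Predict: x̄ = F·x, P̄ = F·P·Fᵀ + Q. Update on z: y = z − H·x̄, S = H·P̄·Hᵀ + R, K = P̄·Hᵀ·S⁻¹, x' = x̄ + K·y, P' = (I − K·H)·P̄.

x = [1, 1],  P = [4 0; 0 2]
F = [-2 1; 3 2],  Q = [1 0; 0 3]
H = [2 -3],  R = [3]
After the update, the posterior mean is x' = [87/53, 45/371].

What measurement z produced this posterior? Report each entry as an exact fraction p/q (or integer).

x̄ = F·x = [-1, 5]
P̄ = F·P·Fᵀ + Q = [19 -20; -20 47]
S = H·P̄·Hᵀ + R = [742]
K = P̄·Hᵀ·S⁻¹ = [7/53; -181/742]
x' − x̄ = [140/53, -1810/371] = K·y
y = (KᵀK)⁻¹·Kᵀ·(x' − x̄) = [20]
z = y + H·x̄ = [20] + [-17] = [3]

z = [3]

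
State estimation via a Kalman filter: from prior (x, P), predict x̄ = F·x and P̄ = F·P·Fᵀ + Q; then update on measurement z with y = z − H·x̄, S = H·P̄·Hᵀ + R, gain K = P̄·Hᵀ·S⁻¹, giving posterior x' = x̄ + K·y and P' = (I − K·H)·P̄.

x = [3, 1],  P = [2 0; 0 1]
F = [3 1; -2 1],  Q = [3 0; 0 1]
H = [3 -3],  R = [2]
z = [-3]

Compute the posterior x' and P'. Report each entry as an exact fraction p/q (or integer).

x̄ = F·x = [10, -5]
P̄ = F·P·Fᵀ + Q = [22 -11; -11 10]
y = z − H·x̄ = [-48]
S = H·P̄·Hᵀ + R = [488]
K = P̄·Hᵀ·S⁻¹ = [99/488; -63/488]
x' = x̄ + K·y = [16/61, 73/61]
P' = (I − K·H)·P̄ = [935/488 869/488; 869/488 911/488]

x' = [16/61, 73/61]
P' = [935/488 869/488; 869/488 911/488]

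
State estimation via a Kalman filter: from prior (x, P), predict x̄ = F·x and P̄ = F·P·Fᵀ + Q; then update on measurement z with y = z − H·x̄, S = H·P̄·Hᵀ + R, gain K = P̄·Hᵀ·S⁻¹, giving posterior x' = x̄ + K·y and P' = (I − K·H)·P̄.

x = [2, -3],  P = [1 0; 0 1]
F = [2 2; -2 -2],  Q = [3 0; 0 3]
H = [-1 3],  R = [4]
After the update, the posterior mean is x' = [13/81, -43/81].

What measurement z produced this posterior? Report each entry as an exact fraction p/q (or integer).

z = [-2]

x̄ = F·x = [-2, 2]
P̄ = F·P·Fᵀ + Q = [11 -8; -8 11]
S = H·P̄·Hᵀ + R = [162]
K = P̄·Hᵀ·S⁻¹ = [-35/162; 41/162]
x' − x̄ = [175/81, -205/81] = K·y
y = (KᵀK)⁻¹·Kᵀ·(x' − x̄) = [-10]
z = y + H·x̄ = [-10] + [8] = [-2]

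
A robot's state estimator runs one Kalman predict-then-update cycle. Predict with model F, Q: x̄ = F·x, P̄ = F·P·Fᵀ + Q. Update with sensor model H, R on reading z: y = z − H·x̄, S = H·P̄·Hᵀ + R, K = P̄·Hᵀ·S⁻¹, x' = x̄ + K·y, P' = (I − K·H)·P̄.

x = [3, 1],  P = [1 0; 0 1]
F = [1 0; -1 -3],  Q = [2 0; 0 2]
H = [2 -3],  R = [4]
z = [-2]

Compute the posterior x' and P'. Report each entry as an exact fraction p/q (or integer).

x̄ = F·x = [3, -6]
P̄ = F·P·Fᵀ + Q = [3 -1; -1 12]
y = z − H·x̄ = [-26]
S = H·P̄·Hᵀ + R = [136]
K = P̄·Hᵀ·S⁻¹ = [9/136; -19/68]
x' = x̄ + K·y = [87/68, 43/34]
P' = (I − K·H)·P̄ = [327/136 103/68; 103/68 47/34]

x' = [87/68, 43/34]
P' = [327/136 103/68; 103/68 47/34]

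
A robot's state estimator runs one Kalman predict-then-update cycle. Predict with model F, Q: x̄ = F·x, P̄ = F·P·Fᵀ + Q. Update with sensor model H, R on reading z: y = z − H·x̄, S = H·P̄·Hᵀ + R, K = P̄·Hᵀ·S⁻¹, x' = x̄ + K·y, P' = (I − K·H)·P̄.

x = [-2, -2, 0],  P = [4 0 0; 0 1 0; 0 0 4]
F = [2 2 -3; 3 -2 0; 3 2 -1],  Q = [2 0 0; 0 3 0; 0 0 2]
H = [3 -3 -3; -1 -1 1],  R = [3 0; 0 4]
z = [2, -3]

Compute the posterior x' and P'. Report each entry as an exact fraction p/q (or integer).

x̄ = F·x = [-8, -2, -10]
P̄ = F·P·Fᵀ + Q = [58 20 40; 20 43 32; 40 32 46]
y = z − H·x̄ = [-10, -3]
S = H·P̄·Hᵀ + R = [822 57; 57 47]
K = P̄·Hᵀ·S⁻¹ = [628/11795 -10298/11795; -1996/11795 -5359/11795; -1292/11795 -4958/11795]
x' = x̄ + K·y = [-69746/11795, 12447/11795, -90156/11795]
P' = (I − K·H)·P̄ = [296554/11795 20282/11795 275644/11795; 20282/11795 11716/11795 10562/11795; 275644/11795 10562/11795 266374/11795]

x' = [-69746/11795, 12447/11795, -90156/11795]
P' = [296554/11795 20282/11795 275644/11795; 20282/11795 11716/11795 10562/11795; 275644/11795 10562/11795 266374/11795]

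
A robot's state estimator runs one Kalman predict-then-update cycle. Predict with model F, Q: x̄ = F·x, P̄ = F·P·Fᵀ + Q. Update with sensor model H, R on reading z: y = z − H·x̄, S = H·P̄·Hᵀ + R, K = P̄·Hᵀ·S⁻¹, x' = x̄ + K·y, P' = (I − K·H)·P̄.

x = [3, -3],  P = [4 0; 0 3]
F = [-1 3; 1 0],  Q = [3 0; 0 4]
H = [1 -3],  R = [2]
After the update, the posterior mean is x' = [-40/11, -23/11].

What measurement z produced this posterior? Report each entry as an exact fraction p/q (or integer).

z = [3]

x̄ = F·x = [-12, 3]
P̄ = F·P·Fᵀ + Q = [34 -4; -4 8]
S = H·P̄·Hᵀ + R = [132]
K = P̄·Hᵀ·S⁻¹ = [23/66; -7/33]
x' − x̄ = [92/11, -56/11] = K·y
y = (KᵀK)⁻¹·Kᵀ·(x' − x̄) = [24]
z = y + H·x̄ = [24] + [-21] = [3]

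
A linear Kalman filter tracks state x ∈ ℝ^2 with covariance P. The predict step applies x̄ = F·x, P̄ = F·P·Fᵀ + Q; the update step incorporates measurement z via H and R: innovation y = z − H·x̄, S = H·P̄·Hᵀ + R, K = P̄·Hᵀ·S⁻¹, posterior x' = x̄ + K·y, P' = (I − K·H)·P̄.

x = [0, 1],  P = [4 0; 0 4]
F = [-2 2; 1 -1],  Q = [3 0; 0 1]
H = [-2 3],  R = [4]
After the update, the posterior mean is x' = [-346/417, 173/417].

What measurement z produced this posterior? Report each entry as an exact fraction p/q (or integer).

x̄ = F·x = [2, -1]
P̄ = F·P·Fᵀ + Q = [35 -16; -16 9]
S = H·P̄·Hᵀ + R = [417]
K = P̄·Hᵀ·S⁻¹ = [-118/417; 59/417]
x' − x̄ = [-1180/417, 590/417] = K·y
y = (KᵀK)⁻¹·Kᵀ·(x' − x̄) = [10]
z = y + H·x̄ = [10] + [-7] = [3]

z = [3]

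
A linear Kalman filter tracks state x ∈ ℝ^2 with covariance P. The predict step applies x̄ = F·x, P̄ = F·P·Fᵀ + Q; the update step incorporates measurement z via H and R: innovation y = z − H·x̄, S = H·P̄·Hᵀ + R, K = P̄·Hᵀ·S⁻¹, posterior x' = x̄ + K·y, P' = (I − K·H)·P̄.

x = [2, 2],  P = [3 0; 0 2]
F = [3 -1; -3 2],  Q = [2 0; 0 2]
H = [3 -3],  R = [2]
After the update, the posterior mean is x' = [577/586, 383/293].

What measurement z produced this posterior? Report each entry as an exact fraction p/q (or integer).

z = [-1]

x̄ = F·x = [4, -2]
P̄ = F·P·Fᵀ + Q = [31 -31; -31 37]
S = H·P̄·Hᵀ + R = [1172]
K = P̄·Hᵀ·S⁻¹ = [93/586; -51/293]
x' − x̄ = [-1767/586, 969/293] = K·y
y = (KᵀK)⁻¹·Kᵀ·(x' − x̄) = [-19]
z = y + H·x̄ = [-19] + [18] = [-1]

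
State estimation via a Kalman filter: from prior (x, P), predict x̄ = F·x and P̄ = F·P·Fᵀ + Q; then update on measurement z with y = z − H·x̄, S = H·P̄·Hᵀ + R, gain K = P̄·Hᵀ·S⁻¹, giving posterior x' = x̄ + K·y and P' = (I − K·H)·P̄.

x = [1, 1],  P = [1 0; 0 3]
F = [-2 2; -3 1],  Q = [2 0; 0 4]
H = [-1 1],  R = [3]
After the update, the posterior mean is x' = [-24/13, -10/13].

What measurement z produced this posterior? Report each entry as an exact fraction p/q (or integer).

z = [2]

x̄ = F·x = [0, -2]
P̄ = F·P·Fᵀ + Q = [18 12; 12 16]
S = H·P̄·Hᵀ + R = [13]
K = P̄·Hᵀ·S⁻¹ = [-6/13; 4/13]
x' − x̄ = [-24/13, 16/13] = K·y
y = (KᵀK)⁻¹·Kᵀ·(x' − x̄) = [4]
z = y + H·x̄ = [4] + [-2] = [2]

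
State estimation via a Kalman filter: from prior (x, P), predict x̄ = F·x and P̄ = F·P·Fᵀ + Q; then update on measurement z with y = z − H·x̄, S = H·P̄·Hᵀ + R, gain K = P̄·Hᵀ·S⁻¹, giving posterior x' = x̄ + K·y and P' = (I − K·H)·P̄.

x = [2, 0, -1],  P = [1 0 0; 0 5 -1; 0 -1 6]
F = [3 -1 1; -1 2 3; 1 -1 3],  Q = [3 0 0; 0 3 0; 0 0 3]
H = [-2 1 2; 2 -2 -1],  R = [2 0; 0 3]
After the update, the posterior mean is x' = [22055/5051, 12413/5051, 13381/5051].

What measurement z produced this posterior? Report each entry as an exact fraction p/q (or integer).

z = [-1, 1]

x̄ = F·x = [5, -5, -1]
P̄ = F·P·Fᵀ + Q = [25 6 30; 6 66 40; 30 40 69]
S = H·P̄·Hᵀ + R = [340 -354; -354 428]
K = P̄·Hᵀ·S⁻¹ = [2420/5051 2096/5051; 178/5051 -1741/5051; 9499/10102 2878/5051]
x' − x̄ = [-3200/5051, 37668/5051, 18432/5051] = K·y
y = (KᵀK)⁻¹·Kᵀ·(x' − x̄) = [16, -20]
z = y + H·x̄ = [16, -20] + [-17, 21] = [-1, 1]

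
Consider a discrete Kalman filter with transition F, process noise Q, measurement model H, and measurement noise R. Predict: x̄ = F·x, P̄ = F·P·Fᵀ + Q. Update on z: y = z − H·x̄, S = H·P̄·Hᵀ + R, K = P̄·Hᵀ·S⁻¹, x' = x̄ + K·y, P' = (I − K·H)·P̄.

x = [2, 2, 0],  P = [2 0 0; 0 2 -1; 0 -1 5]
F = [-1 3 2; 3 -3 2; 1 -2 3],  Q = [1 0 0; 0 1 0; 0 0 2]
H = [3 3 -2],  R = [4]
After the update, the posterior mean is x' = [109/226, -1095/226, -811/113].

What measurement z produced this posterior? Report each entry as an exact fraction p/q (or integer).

x̄ = F·x = [4, 0, -2]
P̄ = F·P·Fᵀ + Q = [29 -4 11; -4 69 61; 11 61 69]
S = H·P̄·Hᵀ + R = [226]
K = P̄·Hᵀ·S⁻¹ = [53/226; 73/226; 39/113]
x' − x̄ = [-795/226, -1095/226, -585/113] = K·y
y = (KᵀK)⁻¹·Kᵀ·(x' − x̄) = [-15]
z = y + H·x̄ = [-15] + [16] = [1]

z = [1]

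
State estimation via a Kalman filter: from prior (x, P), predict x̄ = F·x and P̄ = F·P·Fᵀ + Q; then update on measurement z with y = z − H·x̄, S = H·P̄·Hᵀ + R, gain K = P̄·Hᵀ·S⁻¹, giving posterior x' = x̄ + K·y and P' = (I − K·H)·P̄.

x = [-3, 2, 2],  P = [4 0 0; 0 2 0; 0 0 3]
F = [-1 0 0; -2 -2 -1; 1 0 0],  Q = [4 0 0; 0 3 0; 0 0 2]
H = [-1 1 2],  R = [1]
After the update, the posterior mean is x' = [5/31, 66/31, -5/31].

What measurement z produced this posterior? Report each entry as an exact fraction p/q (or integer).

z = [2]

x̄ = F·x = [3, 0, -3]
P̄ = F·P·Fᵀ + Q = [8 8 -4; 8 30 -8; -4 -8 6]
S = H·P̄·Hᵀ + R = [31]
K = P̄·Hᵀ·S⁻¹ = [-8/31; 6/31; 8/31]
x' − x̄ = [-88/31, 66/31, 88/31] = K·y
y = (KᵀK)⁻¹·Kᵀ·(x' − x̄) = [11]
z = y + H·x̄ = [11] + [-9] = [2]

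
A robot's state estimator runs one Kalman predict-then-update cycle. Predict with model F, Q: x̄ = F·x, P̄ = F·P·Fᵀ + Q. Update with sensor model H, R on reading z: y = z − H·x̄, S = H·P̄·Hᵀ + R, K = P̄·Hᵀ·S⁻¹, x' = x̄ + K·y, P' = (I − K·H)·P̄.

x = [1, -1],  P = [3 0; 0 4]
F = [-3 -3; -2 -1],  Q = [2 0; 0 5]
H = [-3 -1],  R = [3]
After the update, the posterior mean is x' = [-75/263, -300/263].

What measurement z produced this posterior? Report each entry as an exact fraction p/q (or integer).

x̄ = F·x = [0, -1]
P̄ = F·P·Fᵀ + Q = [65 30; 30 21]
S = H·P̄·Hᵀ + R = [789]
K = P̄·Hᵀ·S⁻¹ = [-75/263; -37/263]
x' − x̄ = [-75/263, -37/263] = K·y
y = (KᵀK)⁻¹·Kᵀ·(x' − x̄) = [1]
z = y + H·x̄ = [1] + [1] = [2]

z = [2]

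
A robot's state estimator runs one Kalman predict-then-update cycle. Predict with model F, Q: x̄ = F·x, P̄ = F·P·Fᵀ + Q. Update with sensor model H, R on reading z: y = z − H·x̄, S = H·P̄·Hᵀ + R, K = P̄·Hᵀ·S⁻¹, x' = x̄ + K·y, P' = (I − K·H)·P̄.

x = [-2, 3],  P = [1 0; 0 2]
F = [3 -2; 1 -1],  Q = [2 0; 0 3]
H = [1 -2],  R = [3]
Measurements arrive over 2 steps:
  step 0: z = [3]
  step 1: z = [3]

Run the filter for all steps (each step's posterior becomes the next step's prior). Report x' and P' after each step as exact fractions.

step 0: x̄ = F·x = [-12, -5]
step 0: P̄ = F·P·Fᵀ + Q = [19 7; 7 6]
step 0: y = z − H·x̄ = [5]
step 0: S = H·P̄·Hᵀ + R = [18]
step 0: K = P̄·Hᵀ·S⁻¹ = [5/18; -5/18]
step 0: x' = x̄ + K·y = [-191/18, -115/18]
step 0: P' = (I − K·H)·P̄ = [317/18 151/18; 151/18 83/18]
step 1: x̄ = F·x = [-343/18, -38/9]
step 1: P̄ = F·P·Fᵀ + Q = [1409/18 181/9; 181/9 76/9]
step 1: y = z − H·x̄ = [245/18]
step 1: S = H·P̄·Hᵀ + R = [623/18]
step 1: K = P̄·Hᵀ·S⁻¹ = [685/623; 58/623]
step 1: x' = x̄ + K·y = [-364/89, -263/89]
step 1: P' = (I − K·H)·P̄ = [22699/623 10322/623; 10322/623 5074/623]

step 0: x' = [-191/18, -115/18], P' = [317/18 151/18; 151/18 83/18]
step 1: x' = [-364/89, -263/89], P' = [22699/623 10322/623; 10322/623 5074/623]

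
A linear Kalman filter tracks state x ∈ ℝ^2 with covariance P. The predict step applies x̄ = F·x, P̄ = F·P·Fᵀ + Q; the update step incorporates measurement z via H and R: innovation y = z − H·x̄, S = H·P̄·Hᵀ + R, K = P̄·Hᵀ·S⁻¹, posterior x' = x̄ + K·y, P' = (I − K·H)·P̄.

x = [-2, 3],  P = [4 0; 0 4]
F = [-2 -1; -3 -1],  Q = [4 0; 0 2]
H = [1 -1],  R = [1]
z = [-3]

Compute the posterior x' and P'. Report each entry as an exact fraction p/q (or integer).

x̄ = F·x = [1, 3]
P̄ = F·P·Fᵀ + Q = [24 28; 28 42]
y = z − H·x̄ = [-1]
S = H·P̄·Hᵀ + R = [11]
K = P̄·Hᵀ·S⁻¹ = [-4/11; -14/11]
x' = x̄ + K·y = [15/11, 47/11]
P' = (I − K·H)·P̄ = [248/11 252/11; 252/11 266/11]

x' = [15/11, 47/11]
P' = [248/11 252/11; 252/11 266/11]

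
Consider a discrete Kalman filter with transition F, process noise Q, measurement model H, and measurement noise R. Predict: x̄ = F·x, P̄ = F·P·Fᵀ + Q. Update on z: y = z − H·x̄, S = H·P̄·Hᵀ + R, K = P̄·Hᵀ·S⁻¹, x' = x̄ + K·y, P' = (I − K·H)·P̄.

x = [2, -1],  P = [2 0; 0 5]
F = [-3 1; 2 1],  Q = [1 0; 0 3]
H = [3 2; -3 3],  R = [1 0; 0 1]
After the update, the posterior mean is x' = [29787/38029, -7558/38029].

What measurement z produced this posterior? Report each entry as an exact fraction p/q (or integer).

x̄ = F·x = [-7, 3]
P̄ = F·P·Fᵀ + Q = [24 -7; -7 16]
S = H·P̄·Hᵀ + R = [197 -141; -141 487]
K = P̄·Hᵀ·S⁻¹ = [15133/76058 -10143/76058; 7543/38029 7572/38029]
x' − x̄ = [295990/38029, -121645/38029] = K·y
y = (KᵀK)⁻¹·Kᵀ·(x' − x̄) = [17, -33]
z = y + H·x̄ = [17, -33] + [-15, 30] = [2, -3]

z = [2, -3]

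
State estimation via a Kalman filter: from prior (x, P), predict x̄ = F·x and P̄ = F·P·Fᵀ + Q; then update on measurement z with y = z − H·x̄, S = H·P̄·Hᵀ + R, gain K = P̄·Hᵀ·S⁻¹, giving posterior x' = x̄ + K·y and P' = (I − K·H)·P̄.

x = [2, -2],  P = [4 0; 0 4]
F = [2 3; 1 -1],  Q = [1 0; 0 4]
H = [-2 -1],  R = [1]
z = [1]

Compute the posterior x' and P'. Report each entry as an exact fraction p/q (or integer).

x' = [-520/209, 832/209]
P' = [673/209 -1244/209; -1244/209 2492/209]

x̄ = F·x = [-2, 4]
P̄ = F·P·Fᵀ + Q = [53 -4; -4 12]
y = z − H·x̄ = [1]
S = H·P̄·Hᵀ + R = [209]
K = P̄·Hᵀ·S⁻¹ = [-102/209; -4/209]
x' = x̄ + K·y = [-520/209, 832/209]
P' = (I − K·H)·P̄ = [673/209 -1244/209; -1244/209 2492/209]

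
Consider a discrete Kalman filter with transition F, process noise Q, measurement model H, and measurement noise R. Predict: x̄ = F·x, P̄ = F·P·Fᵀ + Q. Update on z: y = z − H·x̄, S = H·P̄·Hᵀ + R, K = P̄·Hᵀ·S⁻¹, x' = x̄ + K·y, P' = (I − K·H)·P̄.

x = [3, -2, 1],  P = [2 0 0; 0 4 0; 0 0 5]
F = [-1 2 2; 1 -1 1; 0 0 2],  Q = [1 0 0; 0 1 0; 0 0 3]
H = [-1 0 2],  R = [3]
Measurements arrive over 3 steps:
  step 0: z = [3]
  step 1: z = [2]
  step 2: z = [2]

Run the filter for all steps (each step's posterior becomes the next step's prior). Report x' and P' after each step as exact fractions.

step 0: x̄ = F·x = [-5, 6, 2]
step 0: P̄ = F·P·Fᵀ + Q = [39 0 20; 0 12 10; 20 10 23]
step 0: y = z − H·x̄ = [-6]
step 0: S = H·P̄·Hᵀ + R = [54]
step 0: K = P̄·Hᵀ·S⁻¹ = [1/54; 10/27; 13/27]
step 0: x' = x̄ + K·y = [-46/9, 34/9, -8/9]
step 0: P' = (I − K·H)·P̄ = [2105/54 -10/27 527/27; -10/27 124/27 10/27; 527/27 10/27 283/27]
step 1: x̄ = F·x = [98/9, -88/9, -16/9]
step 1: P̄ = F·P·Fᵀ + Q = [1439/54 -475/54 118/27; -475/54 5081/54 1600/27; 118/27 1600/27 1213/27]
step 1: y = z − H·x̄ = [148/9]
step 1: S = H·P̄·Hᵀ + R = [10361/54]
step 1: K = P̄·Hᵀ·S⁻¹ = [-967/10361; 6875/10361; 4616/10361]
step 1: x' = x̄ + K·y = [96918/10361, 11748/10361, 57488/10361]
step 1: P' = (I − K·H)·P̄ = [258785/10361 31975/10361 127942/10361; 31975/10361 99604/10361 26300/10361; 127942/10361 26300/10361 70895/10361]
step 2: x̄ = F·x = [41554/10361, 142658/10361, 114976/10361]
step 2: P̄ = F·P·Fᵀ + Q = [521874/10361 -92336/10361 132896/10361; -92336/10361 578979/10361 345074/10361; 132896/10361 345074/10361 314663/10361]
step 2: y = z − H·x̄ = [-167676/10361]
step 2: S = H·P̄·Hᵀ + R = [1280025/10361]
step 2: K = P̄·Hᵀ·S⁻¹ = [-256082/1280025; 260828/426675; 99286/256005]
step 2: x' = x̄ + K·y = [3092654/426675, 551234/142225, 411368/85335]
step 2: P' = (I − K·H)·P̄ = [58144366/1280025 2644136/426675 5737612/256005; 2644136/426675 1381531/142225 342662/85335; 5737612/256005 342662/85335 603547/51201]

step 0: x' = [-46/9, 34/9, -8/9], P' = [2105/54 -10/27 527/27; -10/27 124/27 10/27; 527/27 10/27 283/27]
step 1: x' = [96918/10361, 11748/10361, 57488/10361], P' = [258785/10361 31975/10361 127942/10361; 31975/10361 99604/10361 26300/10361; 127942/10361 26300/10361 70895/10361]
step 2: x' = [3092654/426675, 551234/142225, 411368/85335], P' = [58144366/1280025 2644136/426675 5737612/256005; 2644136/426675 1381531/142225 342662/85335; 5737612/256005 342662/85335 603547/51201]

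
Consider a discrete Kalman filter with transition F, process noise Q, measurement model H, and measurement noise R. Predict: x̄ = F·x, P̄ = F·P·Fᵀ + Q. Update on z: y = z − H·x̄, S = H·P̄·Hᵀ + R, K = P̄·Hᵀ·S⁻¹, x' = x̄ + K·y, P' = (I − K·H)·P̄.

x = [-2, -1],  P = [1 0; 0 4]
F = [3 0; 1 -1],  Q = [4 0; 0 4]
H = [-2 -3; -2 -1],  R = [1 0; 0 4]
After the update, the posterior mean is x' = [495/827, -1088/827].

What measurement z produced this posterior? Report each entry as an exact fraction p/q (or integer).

x̄ = F·x = [-6, -1]
P̄ = F·P·Fᵀ + Q = [13 3; 3 9]
S = H·P̄·Hᵀ + R = [170 103; 103 77]
K = P̄·Hᵀ·S⁻¹ = [292/2481 -1325/2481; -332/827 283/827]
x' − x̄ = [5457/827, -261/827] = K·y
y = (KᵀK)⁻¹·Kᵀ·(x' − x̄) = [-12, -15]
z = y + H·x̄ = [-12, -15] + [15, 13] = [3, -2]

z = [3, -2]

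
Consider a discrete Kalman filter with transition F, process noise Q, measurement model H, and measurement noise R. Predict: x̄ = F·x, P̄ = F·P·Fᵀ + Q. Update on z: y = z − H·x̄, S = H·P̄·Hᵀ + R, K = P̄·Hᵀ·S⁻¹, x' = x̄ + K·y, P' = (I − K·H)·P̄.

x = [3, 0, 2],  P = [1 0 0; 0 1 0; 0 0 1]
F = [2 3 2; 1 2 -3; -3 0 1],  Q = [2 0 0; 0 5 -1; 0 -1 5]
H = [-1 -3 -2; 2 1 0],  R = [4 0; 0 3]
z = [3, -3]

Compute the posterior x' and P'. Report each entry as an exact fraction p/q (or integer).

x' = [-398/757, -653/757, -309/757]
P' = [26951/11355 -38011/11355 8165/2271; -38011/11355 76811/11355 -18061/2271; 8165/2271 -18061/2271 23695/2271]

x̄ = F·x = [10, -3, -7]
P̄ = F·P·Fᵀ + Q = [19 2 -4; 2 19 -7; -4 -7 15]
y = z − H·x̄ = [-10, -20]
S = H·P̄·Hᵀ + R = [166 -79; -79 106]
K = P̄·Hᵀ·S⁻¹ = [1358/11355 5297/11355; -2953/11355 263/11355; -343/2271 -577/2271]
x' = x̄ + K·y = [-398/757, -653/757, -309/757]
P' = (I − K·H)·P̄ = [26951/11355 -38011/11355 8165/2271; -38011/11355 76811/11355 -18061/2271; 8165/2271 -18061/2271 23695/2271]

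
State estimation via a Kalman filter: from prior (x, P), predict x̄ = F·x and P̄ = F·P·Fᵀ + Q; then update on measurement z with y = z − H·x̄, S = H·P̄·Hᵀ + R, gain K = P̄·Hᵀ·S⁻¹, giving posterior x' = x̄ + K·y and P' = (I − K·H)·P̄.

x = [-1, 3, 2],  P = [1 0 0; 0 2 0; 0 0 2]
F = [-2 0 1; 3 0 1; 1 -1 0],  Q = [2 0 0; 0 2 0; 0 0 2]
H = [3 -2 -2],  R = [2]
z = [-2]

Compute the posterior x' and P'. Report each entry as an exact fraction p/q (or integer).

x̄ = F·x = [4, -1, -4]
P̄ = F·P·Fᵀ + Q = [8 -4 -2; -4 13 3; -2 3 5]
y = z − H·x̄ = [-24]
S = H·P̄·Hᵀ + R = [242]
K = P̄·Hᵀ·S⁻¹ = [18/121; -2/11; -1/11]
x' = x̄ + K·y = [52/121, 37/11, -20/11]
P' = (I − K·H)·P̄ = [320/121 28/11 14/11; 28/11 5 -1; 14/11 -1 3]

x' = [52/121, 37/11, -20/11]
P' = [320/121 28/11 14/11; 28/11 5 -1; 14/11 -1 3]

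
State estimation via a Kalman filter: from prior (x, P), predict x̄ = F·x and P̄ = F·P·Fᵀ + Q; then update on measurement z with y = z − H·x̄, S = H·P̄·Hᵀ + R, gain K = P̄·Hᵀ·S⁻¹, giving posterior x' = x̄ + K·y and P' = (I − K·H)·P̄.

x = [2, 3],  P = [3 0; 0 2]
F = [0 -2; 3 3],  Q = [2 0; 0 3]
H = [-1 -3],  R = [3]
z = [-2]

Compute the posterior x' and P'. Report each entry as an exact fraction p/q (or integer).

x' = [-1276/373, 711/373]
P' = [3054/373 -1044/373; -1044/373 480/373]

x̄ = F·x = [-6, 15]
P̄ = F·P·Fᵀ + Q = [10 -12; -12 48]
y = z − H·x̄ = [37]
S = H·P̄·Hᵀ + R = [373]
K = P̄·Hᵀ·S⁻¹ = [26/373; -132/373]
x' = x̄ + K·y = [-1276/373, 711/373]
P' = (I − K·H)·P̄ = [3054/373 -1044/373; -1044/373 480/373]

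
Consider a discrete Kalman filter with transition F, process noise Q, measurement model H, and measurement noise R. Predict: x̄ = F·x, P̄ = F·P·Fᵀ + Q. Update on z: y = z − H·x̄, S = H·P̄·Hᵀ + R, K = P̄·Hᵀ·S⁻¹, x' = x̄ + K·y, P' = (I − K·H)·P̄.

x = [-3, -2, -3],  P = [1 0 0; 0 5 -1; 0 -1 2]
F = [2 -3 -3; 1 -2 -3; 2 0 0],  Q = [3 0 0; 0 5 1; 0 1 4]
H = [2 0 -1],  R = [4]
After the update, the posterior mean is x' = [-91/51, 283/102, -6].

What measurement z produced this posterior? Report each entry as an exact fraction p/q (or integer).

x̄ = F·x = [9, 10, -6]
P̄ = F·P·Fᵀ + Q = [52 35 4; 35 32 3; 4 3 8]
S = H·P̄·Hᵀ + R = [204]
K = P̄·Hᵀ·S⁻¹ = [25/51; 67/204; 0]
x' − x̄ = [-550/51, -737/102, 0] = K·y
y = (KᵀK)⁻¹·Kᵀ·(x' − x̄) = [-22]
z = y + H·x̄ = [-22] + [24] = [2]

z = [2]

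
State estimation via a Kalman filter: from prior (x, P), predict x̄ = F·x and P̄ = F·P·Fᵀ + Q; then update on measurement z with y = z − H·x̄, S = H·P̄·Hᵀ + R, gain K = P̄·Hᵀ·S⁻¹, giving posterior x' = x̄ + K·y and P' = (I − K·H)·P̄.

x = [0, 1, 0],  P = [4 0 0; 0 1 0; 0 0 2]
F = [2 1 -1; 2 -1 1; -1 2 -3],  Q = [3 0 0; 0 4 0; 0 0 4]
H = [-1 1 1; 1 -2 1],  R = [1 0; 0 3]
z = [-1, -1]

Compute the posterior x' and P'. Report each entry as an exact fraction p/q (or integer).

x̄ = F·x = [1, -1, 2]
P̄ = F·P·Fᵀ + Q = [22 13 0; 13 23 -16; 0 -16 30]
y = z − H·x̄ = [-1, -6]
S = H·P̄·Hᵀ + R = [18 17; 17 159]
K = P̄·Hᵀ·S⁻¹ = [-1363/2573 81/2573; -121/2573 -780/2573; 1172/2573 878/2573]
x' = x̄ + K·y = [3450/2573, 2228/2573, -1294/2573]
P' = (I − K·H)·P̄ = [44663/2573 29240/2573 14060/2573; 29240/2573 20233/2573 8886/2573; 14060/2573 8886/2573 6346/2573]

x' = [3450/2573, 2228/2573, -1294/2573]
P' = [44663/2573 29240/2573 14060/2573; 29240/2573 20233/2573 8886/2573; 14060/2573 8886/2573 6346/2573]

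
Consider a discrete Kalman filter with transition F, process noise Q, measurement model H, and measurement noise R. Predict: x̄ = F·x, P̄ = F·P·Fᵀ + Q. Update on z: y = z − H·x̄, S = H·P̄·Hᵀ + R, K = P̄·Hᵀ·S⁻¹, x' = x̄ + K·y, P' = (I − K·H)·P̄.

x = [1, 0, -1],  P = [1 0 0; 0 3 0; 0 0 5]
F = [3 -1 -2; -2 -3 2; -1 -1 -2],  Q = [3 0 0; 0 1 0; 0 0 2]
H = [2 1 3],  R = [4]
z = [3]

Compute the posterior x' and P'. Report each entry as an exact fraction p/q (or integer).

x̄ = F·x = [5, -4, 1]
P̄ = F·P·Fᵀ + Q = [35 -17 20; -17 52 -9; 20 -9 26]
y = z − H·x̄ = [-6]
S = H·P̄·Hᵀ + R = [548]
K = P̄·Hᵀ·S⁻¹ = [113/548; -9/548; 109/548]
x' = x̄ + K·y = [1031/274, -1069/274, -53/274]
P' = (I − K·H)·P̄ = [6411/548 -8299/548 -1357/548; -8299/548 28415/548 -3951/548; -1357/548 -3951/548 2367/548]

x' = [1031/274, -1069/274, -53/274]
P' = [6411/548 -8299/548 -1357/548; -8299/548 28415/548 -3951/548; -1357/548 -3951/548 2367/548]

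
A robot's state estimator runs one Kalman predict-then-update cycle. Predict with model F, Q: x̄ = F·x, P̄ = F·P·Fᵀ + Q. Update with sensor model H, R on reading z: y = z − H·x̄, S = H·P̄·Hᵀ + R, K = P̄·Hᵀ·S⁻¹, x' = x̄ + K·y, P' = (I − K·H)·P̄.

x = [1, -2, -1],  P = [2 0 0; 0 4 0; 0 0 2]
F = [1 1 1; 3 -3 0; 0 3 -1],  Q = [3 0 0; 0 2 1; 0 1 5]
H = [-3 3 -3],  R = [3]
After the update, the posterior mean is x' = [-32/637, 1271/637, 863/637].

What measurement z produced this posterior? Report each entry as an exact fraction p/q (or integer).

x̄ = F·x = [-2, 9, -5]
P̄ = F·P·Fᵀ + Q = [11 -6 10; -6 56 -35; 10 -35 43]
S = H·P̄·Hᵀ + R = [1911]
K = P̄·Hᵀ·S⁻¹ = [-27/637; 97/637; -88/637]
x' − x̄ = [1242/637, -4462/637, 4048/637] = K·y
y = (KᵀK)⁻¹·Kᵀ·(x' − x̄) = [-46]
z = y + H·x̄ = [-46] + [48] = [2]

z = [2]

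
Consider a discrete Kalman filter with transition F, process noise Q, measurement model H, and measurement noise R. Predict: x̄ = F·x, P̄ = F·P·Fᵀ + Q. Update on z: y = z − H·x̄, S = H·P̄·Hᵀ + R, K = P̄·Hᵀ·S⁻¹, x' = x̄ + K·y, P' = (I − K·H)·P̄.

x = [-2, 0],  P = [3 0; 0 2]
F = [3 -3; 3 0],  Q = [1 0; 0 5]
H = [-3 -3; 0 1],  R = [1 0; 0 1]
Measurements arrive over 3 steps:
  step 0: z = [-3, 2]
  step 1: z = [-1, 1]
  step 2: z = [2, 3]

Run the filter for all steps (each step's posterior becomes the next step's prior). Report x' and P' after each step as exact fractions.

step 0: x' = [-438/659, 13207/7908], P' = [623/659 -555/659; -555/659 6719/7908]
step 1: x' = [-1732268/2034745, 7108252/6104235], P' = [1589707/2034745 -1391046/2034745; -1391046/2034745 4251154/6104235]
step 2: x' = [-1875054817/649261852, 2909282765/1298523704], P' = [252532859/324630926 -441967857/649261852; -441967857/649261852 2703115007/3895571112]

step 0: x̄ = F·x = [-6, -6]
step 0: P̄ = F·P·Fᵀ + Q = [46 27; 27 32]
step 0: y = z − H·x̄ = [-39, 8]
step 0: S = H·P̄·Hᵀ + R = [1189 -177; -177 33]
step 0: K = P̄·Hᵀ·S⁻¹ = [-204/659 -555/659; -59/2636 6719/7908]
step 0: x' = x̄ + K·y = [-438/659, 13207/7908]
step 0: P' = (I − K·H)·P̄ = [623/659 -555/659; -555/659 6719/7908]
step 1: x̄ = F·x = [-18463/2636, -1314/659]
step 1: P̄ = F·P·Fᵀ + Q = [85181/2636 10602/659; 10602/659 8902/659]
step 1: y = z − H·x̄ = [-73793/2636, 1973/659]
step 1: S = H·P̄·Hᵀ + R = [1853081/2636 -58512/659; -58512/659 9561/659]
step 1: K = P̄·Hᵀ·S⁻¹ = [-595983/2034745 -1391046/2034745; -78016/2034745 4251154/6104235]
step 1: x' = x̄ + K·y = [-1732268/2034745, 7108252/6104235]
step 1: P' = (I − K·H)·P̄ = [1589707/2034745 -1391046/2034745; -1391046/2034745 4251154/6104235]
step 2: x̄ = F·x = [-12305056/2034745, -5196804/2034745]
step 2: P̄ = F·P·Fᵀ + Q = [54134398/2034745 26826777/2034745; 26826777/2034745 24481088/2034745]
step 2: y = z − H·x̄ = [-9687218/406949, 11301039/2034745]
step 2: S = H·P̄·Hᵀ + R = [238491221/406949 -30784719/406949; -30784719/406949 26515833/2034745]
step 2: K = P̄·Hᵀ·S⁻¹ = [-189293583/649261852 -441967857/649261852; -51307865/1298523704 2703115007/3895571112]
step 2: x' = x̄ + K·y = [-1875054817/649261852, 2909282765/1298523704]
step 2: P' = (I − K·H)·P̄ = [252532859/324630926 -441967857/649261852; -441967857/649261852 2703115007/3895571112]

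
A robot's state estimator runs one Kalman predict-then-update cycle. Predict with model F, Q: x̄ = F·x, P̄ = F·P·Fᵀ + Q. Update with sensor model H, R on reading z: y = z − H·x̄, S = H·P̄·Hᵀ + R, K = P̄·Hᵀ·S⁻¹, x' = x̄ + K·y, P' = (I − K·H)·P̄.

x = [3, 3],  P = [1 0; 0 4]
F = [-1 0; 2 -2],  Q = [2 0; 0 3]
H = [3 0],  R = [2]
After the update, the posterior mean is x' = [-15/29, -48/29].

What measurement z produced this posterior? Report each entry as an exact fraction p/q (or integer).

x̄ = F·x = [-3, 0]
P̄ = F·P·Fᵀ + Q = [3 -2; -2 23]
S = H·P̄·Hᵀ + R = [29]
K = P̄·Hᵀ·S⁻¹ = [9/29; -6/29]
x' − x̄ = [72/29, -48/29] = K·y
y = (KᵀK)⁻¹·Kᵀ·(x' − x̄) = [8]
z = y + H·x̄ = [8] + [-9] = [-1]

z = [-1]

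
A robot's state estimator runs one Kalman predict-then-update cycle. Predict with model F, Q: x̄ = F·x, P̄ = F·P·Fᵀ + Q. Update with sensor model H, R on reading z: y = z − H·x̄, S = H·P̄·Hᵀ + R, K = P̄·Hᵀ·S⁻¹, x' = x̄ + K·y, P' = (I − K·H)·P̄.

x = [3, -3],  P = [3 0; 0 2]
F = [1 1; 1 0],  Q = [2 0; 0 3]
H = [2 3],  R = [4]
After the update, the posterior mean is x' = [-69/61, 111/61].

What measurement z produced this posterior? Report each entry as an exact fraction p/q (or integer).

z = [3]

x̄ = F·x = [0, 3]
P̄ = F·P·Fᵀ + Q = [7 3; 3 6]
S = H·P̄·Hᵀ + R = [122]
K = P̄·Hᵀ·S⁻¹ = [23/122; 12/61]
x' − x̄ = [-69/61, -72/61] = K·y
y = (KᵀK)⁻¹·Kᵀ·(x' − x̄) = [-6]
z = y + H·x̄ = [-6] + [9] = [3]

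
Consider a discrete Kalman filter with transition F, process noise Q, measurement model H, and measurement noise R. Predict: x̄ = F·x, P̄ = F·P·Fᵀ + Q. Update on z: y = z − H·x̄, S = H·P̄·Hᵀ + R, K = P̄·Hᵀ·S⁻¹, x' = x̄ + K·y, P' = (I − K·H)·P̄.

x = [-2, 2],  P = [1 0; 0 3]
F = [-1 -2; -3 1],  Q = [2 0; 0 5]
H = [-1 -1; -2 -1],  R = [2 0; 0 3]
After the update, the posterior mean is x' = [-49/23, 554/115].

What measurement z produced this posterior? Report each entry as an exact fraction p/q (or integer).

x̄ = F·x = [-2, 8]
P̄ = F·P·Fᵀ + Q = [15 -3; -3 17]
S = H·P̄·Hᵀ + R = [28 38; 38 68]
K = P̄·Hᵀ·S⁻¹ = [21/46 -15/23; -267/230 56/115]
x' − x̄ = [-3/23, -366/115] = K·y
y = (KᵀK)⁻¹·Kᵀ·(x' − x̄) = [4, 3]
z = y + H·x̄ = [4, 3] + [-6, -4] = [-2, -1]

z = [-2, -1]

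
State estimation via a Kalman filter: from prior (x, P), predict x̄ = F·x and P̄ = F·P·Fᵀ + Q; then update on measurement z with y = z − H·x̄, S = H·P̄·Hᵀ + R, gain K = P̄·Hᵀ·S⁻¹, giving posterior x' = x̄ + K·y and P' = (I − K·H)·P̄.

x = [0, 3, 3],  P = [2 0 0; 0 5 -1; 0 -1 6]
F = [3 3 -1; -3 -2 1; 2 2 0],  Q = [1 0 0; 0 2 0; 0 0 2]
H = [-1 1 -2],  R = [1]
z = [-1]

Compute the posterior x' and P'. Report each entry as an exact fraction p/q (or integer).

x̄ = F·x = [6, -3, 6]
P̄ = F·P·Fᵀ + Q = [76 -59 44; -59 50 -34; 44 -34 30]
y = z − H·x̄ = [20]
S = H·P̄·Hᵀ + R = [677]
K = P̄·Hᵀ·S⁻¹ = [-223/677; 177/677; -138/677]
x' = x̄ + K·y = [-398/677, 1509/677, 1302/677]
P' = (I − K·H)·P̄ = [1723/677 -472/677 -986/677; -472/677 2521/677 1408/677; -986/677 1408/677 1266/677]

x' = [-398/677, 1509/677, 1302/677]
P' = [1723/677 -472/677 -986/677; -472/677 2521/677 1408/677; -986/677 1408/677 1266/677]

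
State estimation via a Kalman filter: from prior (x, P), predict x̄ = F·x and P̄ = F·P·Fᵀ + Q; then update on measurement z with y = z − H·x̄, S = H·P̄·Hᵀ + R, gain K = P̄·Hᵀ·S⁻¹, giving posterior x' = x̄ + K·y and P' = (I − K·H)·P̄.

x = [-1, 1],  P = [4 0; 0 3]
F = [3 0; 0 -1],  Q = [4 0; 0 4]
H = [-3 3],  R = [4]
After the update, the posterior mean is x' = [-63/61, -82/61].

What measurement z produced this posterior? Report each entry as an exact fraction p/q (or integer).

z = [-1]

x̄ = F·x = [-3, -1]
P̄ = F·P·Fᵀ + Q = [40 0; 0 7]
S = H·P̄·Hᵀ + R = [427]
K = P̄·Hᵀ·S⁻¹ = [-120/427; 3/61]
x' − x̄ = [120/61, -21/61] = K·y
y = (KᵀK)⁻¹·Kᵀ·(x' − x̄) = [-7]
z = y + H·x̄ = [-7] + [6] = [-1]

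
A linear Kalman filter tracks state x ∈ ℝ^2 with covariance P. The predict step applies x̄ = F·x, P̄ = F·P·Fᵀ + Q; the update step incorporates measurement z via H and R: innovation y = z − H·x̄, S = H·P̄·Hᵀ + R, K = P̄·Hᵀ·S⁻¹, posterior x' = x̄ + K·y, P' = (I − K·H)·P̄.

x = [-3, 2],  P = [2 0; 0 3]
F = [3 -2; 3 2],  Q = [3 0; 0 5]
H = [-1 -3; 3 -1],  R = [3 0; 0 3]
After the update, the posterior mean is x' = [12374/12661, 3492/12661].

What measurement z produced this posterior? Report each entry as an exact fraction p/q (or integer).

z = [-2, 3]

x̄ = F·x = [-13, -5]
P̄ = F·P·Fᵀ + Q = [33 6; 6 35]
S = H·P̄·Hᵀ + R = [387 -42; -42 299]
K = P̄·Hᵀ·S⁻¹ = [-3781/37983 3761/12661; -3767/12661 -1249/12661]
x' − x̄ = [176967/12661, 66797/12661] = K·y
y = (KᵀK)⁻¹·Kᵀ·(x' − x̄) = [-30, 37]
z = y + H·x̄ = [-30, 37] + [28, -34] = [-2, 3]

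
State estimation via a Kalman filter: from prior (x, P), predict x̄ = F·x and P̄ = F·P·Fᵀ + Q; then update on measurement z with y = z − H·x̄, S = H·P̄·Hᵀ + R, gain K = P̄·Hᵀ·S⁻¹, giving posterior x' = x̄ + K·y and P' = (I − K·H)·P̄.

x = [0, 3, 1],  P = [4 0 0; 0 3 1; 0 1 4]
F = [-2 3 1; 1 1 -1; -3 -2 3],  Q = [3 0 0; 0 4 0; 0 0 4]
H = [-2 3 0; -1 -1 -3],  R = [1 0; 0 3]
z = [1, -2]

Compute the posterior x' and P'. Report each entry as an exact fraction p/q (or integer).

x̄ = F·x = [10, 2, -3]
P̄ = F·P·Fᵀ + Q = [56 -5 25; -5 13 -25; 25 -25 76]
y = z − H·x̄ = [15, 1]
S = H·P̄·Hᵀ + R = [402 453; 453 746]
K = P̄·Hᵀ·S⁻¹ = [-37664/94683 2293/31561; 6203/94683 1579/31561; 10034/94683 -11677/31561]
x' = x̄ + K·y = [129583/31561, 95716/31561, -56190/31561]
P' = (I − K·H)·P̄ = [1385674/94683 911228/94683 -772513/94683; 911228/94683 609553/94683 -511664/94683; -772513/94683 -511664/94683 463090/94683]

x' = [129583/31561, 95716/31561, -56190/31561]
P' = [1385674/94683 911228/94683 -772513/94683; 911228/94683 609553/94683 -511664/94683; -772513/94683 -511664/94683 463090/94683]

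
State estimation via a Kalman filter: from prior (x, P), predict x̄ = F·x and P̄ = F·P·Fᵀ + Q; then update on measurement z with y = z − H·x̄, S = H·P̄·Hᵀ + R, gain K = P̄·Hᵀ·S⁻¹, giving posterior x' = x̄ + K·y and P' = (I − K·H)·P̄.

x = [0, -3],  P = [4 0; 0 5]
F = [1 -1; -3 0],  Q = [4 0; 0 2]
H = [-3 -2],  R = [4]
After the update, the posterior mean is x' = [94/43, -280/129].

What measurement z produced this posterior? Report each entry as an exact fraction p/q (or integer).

x̄ = F·x = [3, 0]
P̄ = F·P·Fᵀ + Q = [13 -12; -12 38]
S = H·P̄·Hᵀ + R = [129]
K = P̄·Hᵀ·S⁻¹ = [-5/43; -40/129]
x' − x̄ = [-35/43, -280/129] = K·y
y = (KᵀK)⁻¹·Kᵀ·(x' − x̄) = [7]
z = y + H·x̄ = [7] + [-9] = [-2]

z = [-2]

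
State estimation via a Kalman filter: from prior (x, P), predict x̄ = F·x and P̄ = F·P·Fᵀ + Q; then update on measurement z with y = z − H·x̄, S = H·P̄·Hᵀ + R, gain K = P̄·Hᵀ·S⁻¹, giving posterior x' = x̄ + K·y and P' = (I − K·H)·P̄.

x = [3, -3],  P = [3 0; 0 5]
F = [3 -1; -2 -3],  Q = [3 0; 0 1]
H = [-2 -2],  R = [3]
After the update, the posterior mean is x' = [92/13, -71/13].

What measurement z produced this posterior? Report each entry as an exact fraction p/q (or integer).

x̄ = F·x = [12, 3]
P̄ = F·P·Fᵀ + Q = [35 -3; -3 58]
S = H·P̄·Hᵀ + R = [351]
K = P̄·Hᵀ·S⁻¹ = [-64/351; -110/351]
x' − x̄ = [-64/13, -110/13] = K·y
y = (KᵀK)⁻¹·Kᵀ·(x' − x̄) = [27]
z = y + H·x̄ = [27] + [-30] = [-3]

z = [-3]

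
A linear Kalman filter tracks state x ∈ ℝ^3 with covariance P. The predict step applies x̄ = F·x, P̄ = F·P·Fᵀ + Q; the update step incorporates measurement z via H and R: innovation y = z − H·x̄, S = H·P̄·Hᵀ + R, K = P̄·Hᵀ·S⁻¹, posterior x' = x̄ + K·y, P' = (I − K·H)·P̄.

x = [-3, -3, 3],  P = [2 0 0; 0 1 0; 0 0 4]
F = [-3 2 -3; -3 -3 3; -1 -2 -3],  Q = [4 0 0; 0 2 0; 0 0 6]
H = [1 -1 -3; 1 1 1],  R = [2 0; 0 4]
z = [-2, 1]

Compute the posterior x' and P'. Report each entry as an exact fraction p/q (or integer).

x' = [-9894/829, 263847/10777, -122842/10777]
P' = [14742/829 -25948/829 13430/829; -25948/829 679986/10777 -338922/10777; 13430/829 -338922/10777 172892/10777]

x̄ = F·x = [-6, 27, 0]
P̄ = F·P·Fᵀ + Q = [62 -24 38; -24 65 -24; 38 -24 48]
y = z − H·x̄ = [31, -20]
S = H·P̄·Hᵀ + R = [237 -127; -127 159]
K = P̄·Hᵀ·S⁻¹ = [200/829 556/829; -272/10777 935/10777; -2582/10777 2140/10777]
x' = x̄ + K·y = [-9894/829, 263847/10777, -122842/10777]
P' = (I − K·H)·P̄ = [14742/829 -25948/829 13430/829; -25948/829 679986/10777 -338922/10777; 13430/829 -338922/10777 172892/10777]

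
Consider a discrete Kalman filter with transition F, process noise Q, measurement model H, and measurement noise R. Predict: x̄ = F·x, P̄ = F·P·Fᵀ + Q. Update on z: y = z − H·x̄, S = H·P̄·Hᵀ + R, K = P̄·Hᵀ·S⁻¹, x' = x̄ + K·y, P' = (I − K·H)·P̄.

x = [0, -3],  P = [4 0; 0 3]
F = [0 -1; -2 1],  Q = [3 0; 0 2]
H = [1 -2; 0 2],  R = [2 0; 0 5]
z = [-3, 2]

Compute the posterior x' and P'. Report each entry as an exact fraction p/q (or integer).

x' = [195/289, 444/289]
P' = [834/289 285/289; 285/289 795/1156]

x̄ = F·x = [3, -3]
P̄ = F·P·Fᵀ + Q = [6 -3; -3 21]
y = z − H·x̄ = [-12, 8]
S = H·P̄·Hᵀ + R = [104 -90; -90 89]
K = P̄·Hᵀ·S⁻¹ = [132/289 114/289; -225/1156 159/578]
x' = x̄ + K·y = [195/289, 444/289]
P' = (I − K·H)·P̄ = [834/289 285/289; 285/289 795/1156]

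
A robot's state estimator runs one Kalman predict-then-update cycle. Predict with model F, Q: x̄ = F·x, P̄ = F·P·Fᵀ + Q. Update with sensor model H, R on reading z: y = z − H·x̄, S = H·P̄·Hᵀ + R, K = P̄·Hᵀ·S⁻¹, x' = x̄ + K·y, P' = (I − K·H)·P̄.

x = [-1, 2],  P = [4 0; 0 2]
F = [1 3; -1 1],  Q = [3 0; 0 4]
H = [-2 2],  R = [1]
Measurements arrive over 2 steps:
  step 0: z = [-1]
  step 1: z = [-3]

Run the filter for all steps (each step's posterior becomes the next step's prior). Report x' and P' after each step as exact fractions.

step 0: x' = [487/125, 423/125], P' = [1009/125 986/125; 986/125 994/125]
step 1: x' = [95738/67225, -6732/67225], P' = [292298/67225 276053/67225; 276053/67225 276583/67225]

step 0: x̄ = F·x = [5, 3]
step 0: P̄ = F·P·Fᵀ + Q = [25 2; 2 10]
step 0: y = z − H·x̄ = [3]
step 0: S = H·P̄·Hᵀ + R = [125]
step 0: K = P̄·Hᵀ·S⁻¹ = [-46/125; 16/125]
step 0: x' = x̄ + K·y = [487/125, 423/125]
step 0: P' = (I − K·H)·P̄ = [1009/125 986/125; 986/125 994/125]
step 1: x̄ = F·x = [1756/125, -64/125]
step 1: P̄ = F·P·Fᵀ + Q = [16246/125 1/125; 1/125 531/125]
step 1: y = z − H·x̄ = [653/25]
step 1: S = H·P̄·Hᵀ + R = [2689/5]
step 1: K = P̄·Hᵀ·S⁻¹ = [-6498/13445; 212/13445]
step 1: x' = x̄ + K·y = [95738/67225, -6732/67225]
step 1: P' = (I − K·H)·P̄ = [292298/67225 276053/67225; 276053/67225 276583/67225]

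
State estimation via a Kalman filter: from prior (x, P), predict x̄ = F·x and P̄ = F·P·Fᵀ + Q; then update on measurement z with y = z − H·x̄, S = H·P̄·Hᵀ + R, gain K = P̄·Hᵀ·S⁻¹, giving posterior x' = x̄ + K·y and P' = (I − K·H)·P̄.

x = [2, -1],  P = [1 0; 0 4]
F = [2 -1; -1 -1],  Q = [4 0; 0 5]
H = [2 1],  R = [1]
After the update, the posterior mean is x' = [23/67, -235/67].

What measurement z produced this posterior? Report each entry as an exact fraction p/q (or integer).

x̄ = F·x = [5, -1]
P̄ = F·P·Fᵀ + Q = [12 2; 2 10]
S = H·P̄·Hᵀ + R = [67]
K = P̄·Hᵀ·S⁻¹ = [26/67; 14/67]
x' − x̄ = [-312/67, -168/67] = K·y
y = (KᵀK)⁻¹·Kᵀ·(x' − x̄) = [-12]
z = y + H·x̄ = [-12] + [9] = [-3]

z = [-3]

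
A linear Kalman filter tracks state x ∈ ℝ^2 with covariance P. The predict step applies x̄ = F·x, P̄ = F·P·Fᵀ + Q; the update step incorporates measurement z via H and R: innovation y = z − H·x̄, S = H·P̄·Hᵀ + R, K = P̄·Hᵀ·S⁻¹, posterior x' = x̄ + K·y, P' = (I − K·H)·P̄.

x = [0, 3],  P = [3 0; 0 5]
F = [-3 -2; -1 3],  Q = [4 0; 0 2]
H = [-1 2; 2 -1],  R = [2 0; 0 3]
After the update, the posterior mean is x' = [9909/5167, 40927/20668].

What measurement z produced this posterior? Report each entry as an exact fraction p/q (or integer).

x̄ = F·x = [-6, 9]
P̄ = F·P·Fᵀ + Q = [51 -21; -21 50]
S = H·P̄·Hᵀ + R = [337 -307; -307 341]
K = P̄·Hᵀ·S⁻¹ = [1512/5167 3225/5167; 13017/20668 6143/20668]
x' − x̄ = [40911/5167, -145085/20668] = K·y
y = (KᵀK)⁻¹·Kᵀ·(x' − x̄) = [-22, 23]
z = y + H·x̄ = [-22, 23] + [24, -21] = [2, 2]

z = [2, 2]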